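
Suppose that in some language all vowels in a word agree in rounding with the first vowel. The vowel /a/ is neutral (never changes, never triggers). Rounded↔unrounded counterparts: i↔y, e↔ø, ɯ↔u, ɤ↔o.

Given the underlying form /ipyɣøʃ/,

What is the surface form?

/y/ harmonizes with /i/ ([-round]) → [i]
/ø/ harmonizes with /i/ ([-round]) → [e]

[ipiɣeʃ]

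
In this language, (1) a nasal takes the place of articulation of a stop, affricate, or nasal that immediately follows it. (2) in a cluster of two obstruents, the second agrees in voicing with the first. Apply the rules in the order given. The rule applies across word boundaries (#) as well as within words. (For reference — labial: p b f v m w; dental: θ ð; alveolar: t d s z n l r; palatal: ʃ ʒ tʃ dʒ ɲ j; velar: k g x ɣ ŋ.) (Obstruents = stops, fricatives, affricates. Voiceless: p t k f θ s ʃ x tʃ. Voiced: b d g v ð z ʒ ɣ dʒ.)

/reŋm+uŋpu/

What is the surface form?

[remm+umpu]

Rule 1: /ŋ/ before /m/ (labial) → [m]
Rule 1: /ŋ/ before /p/ (labial) → [m]
After rule 1: remm+umpu
Rule 2: no segment meets the rule's conditions; no change.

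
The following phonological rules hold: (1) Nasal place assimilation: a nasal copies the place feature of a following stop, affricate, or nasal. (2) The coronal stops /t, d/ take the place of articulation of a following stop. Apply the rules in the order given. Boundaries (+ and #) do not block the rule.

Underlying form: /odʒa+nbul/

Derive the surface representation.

Rule 1: /n/ before /b/ (labial) → [m]
After rule 1: odʒa+mbul
Rule 2: no segment meets the rule's conditions; no change.

[odʒa+mbul]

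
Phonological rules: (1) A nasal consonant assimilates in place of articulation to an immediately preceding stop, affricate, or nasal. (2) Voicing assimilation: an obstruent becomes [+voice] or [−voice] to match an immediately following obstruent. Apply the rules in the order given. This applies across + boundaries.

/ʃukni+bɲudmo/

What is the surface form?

Rule 1: /n/ after /k/ (velar) → [ŋ]
Rule 1: /ɲ/ after /b/ (labial) → [m]
Rule 1: /m/ after /d/ (alveolar) → [n]
After rule 1: ʃukŋi+bmudno
Rule 2: no segment meets the rule's conditions; no change.

[ʃukŋi+bmudno]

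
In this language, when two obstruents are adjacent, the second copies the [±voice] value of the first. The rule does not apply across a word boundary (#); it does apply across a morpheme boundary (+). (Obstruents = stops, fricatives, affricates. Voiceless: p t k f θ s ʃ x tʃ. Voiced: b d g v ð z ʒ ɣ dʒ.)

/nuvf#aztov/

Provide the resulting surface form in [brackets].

[nuvv#azdov]

/f/ after /v/ (voiced) → [v]
/t/ after /z/ (voiced) → [d]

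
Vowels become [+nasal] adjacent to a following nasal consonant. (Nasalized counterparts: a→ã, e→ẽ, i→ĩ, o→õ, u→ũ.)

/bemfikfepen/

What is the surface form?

[bẽmfikfepẽn]

/e/ before nasal /m/ → [ẽ]
/e/ before nasal /n/ → [ẽ]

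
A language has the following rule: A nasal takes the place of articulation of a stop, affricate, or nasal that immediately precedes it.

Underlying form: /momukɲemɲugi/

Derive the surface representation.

[momukŋemmugi]

/ɲ/ after /k/ (velar) → [ŋ]
/ɲ/ after /m/ (labial) → [m]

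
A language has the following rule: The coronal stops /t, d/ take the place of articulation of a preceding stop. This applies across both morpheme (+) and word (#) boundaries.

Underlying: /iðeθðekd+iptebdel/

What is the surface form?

[iðeθðekg+ippebbel]

/d/ after /k/ (velar) → [g]
/t/ after /p/ (labial) → [p]
/d/ after /b/ (labial) → [b]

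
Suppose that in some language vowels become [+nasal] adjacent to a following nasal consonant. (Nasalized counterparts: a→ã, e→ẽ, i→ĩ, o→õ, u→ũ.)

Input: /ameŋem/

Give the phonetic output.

/a/ before nasal /m/ → [ã]
/e/ before nasal /ŋ/ → [ẽ]
/e/ before nasal /m/ → [ẽ]

[ãmẽŋẽm]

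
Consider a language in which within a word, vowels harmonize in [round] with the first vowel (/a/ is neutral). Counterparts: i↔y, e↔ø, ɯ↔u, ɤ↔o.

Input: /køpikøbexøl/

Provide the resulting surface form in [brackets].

/i/ harmonizes with /ø/ ([+round]) → [y]
/e/ harmonizes with /ø/ ([+round]) → [ø]

[køpykøbøxøl]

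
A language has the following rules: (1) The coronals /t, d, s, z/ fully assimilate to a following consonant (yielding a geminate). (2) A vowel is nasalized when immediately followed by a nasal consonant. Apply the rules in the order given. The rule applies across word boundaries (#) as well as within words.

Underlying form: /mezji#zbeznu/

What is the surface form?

Rule 1: /z/ before /j/ → [j] (total assimilation)
Rule 1: /z/ before /b/ → [b] (total assimilation)
Rule 1: /z/ before /n/ → [n] (total assimilation)
After rule 1: mejji#bbennu
Rule 2: /e/ before nasal /n/ → [ẽ]

[mejji#bbẽnnu]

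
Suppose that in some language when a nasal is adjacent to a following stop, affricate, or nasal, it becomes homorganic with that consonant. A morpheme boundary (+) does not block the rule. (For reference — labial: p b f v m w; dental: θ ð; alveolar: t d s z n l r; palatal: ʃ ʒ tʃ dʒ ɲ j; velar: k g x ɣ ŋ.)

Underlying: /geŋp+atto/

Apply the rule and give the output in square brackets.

[gemp+atto]

/ŋ/ before /p/ (labial) → [m]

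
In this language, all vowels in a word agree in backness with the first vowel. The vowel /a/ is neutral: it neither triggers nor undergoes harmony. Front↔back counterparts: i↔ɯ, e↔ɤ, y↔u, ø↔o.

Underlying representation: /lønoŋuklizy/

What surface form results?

[lønøŋyklizy]

/o/ harmonizes with /ø/ ([-back]) → [ø]
/u/ harmonizes with /ø/ ([-back]) → [y]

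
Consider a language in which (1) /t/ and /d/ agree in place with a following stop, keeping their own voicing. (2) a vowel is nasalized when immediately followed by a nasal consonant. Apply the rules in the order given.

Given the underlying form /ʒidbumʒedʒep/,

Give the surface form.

Rule 1: /d/ before /b/ (labial) → [b]
After rule 1: ʒibbumʒedʒep
Rule 2: /u/ before nasal /m/ → [ũ]

[ʒibbũmʒedʒep]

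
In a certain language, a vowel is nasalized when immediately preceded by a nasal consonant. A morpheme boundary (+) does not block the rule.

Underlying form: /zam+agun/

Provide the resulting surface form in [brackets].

[zam+ãgun]

/a/ after nasal /m/ → [ã]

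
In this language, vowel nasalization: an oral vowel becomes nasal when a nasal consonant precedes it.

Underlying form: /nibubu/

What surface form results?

[nĩbubu]

/i/ after nasal /n/ → [ĩ]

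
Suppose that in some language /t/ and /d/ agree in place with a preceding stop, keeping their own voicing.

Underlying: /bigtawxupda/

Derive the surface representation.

/t/ after /g/ (velar) → [k]
/d/ after /p/ (labial) → [b]

[bigkawxupba]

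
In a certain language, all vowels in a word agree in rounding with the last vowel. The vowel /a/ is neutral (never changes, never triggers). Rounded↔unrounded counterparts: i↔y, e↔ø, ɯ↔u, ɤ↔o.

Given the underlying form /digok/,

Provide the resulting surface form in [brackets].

/i/ harmonizes with /o/ ([+round]) → [y]

[dygok]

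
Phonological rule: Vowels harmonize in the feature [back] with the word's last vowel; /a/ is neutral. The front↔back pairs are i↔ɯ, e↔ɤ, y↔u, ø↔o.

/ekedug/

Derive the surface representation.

[ɤkɤdug]

/e/ harmonizes with /u/ ([+back]) → [ɤ]
/e/ harmonizes with /u/ ([+back]) → [ɤ]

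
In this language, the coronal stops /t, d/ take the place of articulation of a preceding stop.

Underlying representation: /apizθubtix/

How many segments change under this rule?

1

/t/ after /b/ (labial) → [p]
1 segment changes.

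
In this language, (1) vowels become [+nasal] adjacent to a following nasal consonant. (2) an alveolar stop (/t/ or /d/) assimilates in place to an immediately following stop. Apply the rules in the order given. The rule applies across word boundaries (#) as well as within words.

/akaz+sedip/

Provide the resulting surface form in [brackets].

[akaz+sedip]

Rule 1: no segment meets the rule's conditions; no change.
After rule 1: akaz+sedip
Rule 2: no segment meets the rule's conditions; no change.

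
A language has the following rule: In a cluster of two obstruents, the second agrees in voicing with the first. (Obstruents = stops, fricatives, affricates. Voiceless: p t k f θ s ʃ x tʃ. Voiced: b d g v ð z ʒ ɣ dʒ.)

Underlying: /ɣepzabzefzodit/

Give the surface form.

[ɣepsabzefsodit]

/z/ after /p/ (voiceless) → [s]
/z/ after /f/ (voiceless) → [s]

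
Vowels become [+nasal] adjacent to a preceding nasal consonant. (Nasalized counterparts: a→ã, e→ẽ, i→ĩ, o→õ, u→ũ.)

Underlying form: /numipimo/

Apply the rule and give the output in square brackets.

/u/ after nasal /n/ → [ũ]
/i/ after nasal /m/ → [ĩ]
/o/ after nasal /m/ → [õ]

[nũmĩpimõ]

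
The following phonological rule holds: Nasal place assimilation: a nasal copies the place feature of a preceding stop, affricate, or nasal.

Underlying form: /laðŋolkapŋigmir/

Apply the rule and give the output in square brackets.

/ŋ/ after /p/ (labial) → [m]
/m/ after /g/ (velar) → [ŋ]

[laðŋolkapmigŋir]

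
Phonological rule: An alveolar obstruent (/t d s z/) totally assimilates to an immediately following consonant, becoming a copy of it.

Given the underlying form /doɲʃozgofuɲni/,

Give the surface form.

[doɲʃoggofuɲni]

/z/ before /g/ → [g] (total assimilation)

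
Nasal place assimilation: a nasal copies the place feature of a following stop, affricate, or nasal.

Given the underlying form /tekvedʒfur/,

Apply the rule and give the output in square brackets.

no segment meets the rule's conditions; no change.

[tekvedʒfur]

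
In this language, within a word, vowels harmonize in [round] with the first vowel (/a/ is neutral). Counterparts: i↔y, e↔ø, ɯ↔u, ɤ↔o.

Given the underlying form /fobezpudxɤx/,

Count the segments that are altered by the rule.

2

/e/ harmonizes with /o/ ([+round]) → [ø]
/ɤ/ harmonizes with /o/ ([+round]) → [o]
2 segments change.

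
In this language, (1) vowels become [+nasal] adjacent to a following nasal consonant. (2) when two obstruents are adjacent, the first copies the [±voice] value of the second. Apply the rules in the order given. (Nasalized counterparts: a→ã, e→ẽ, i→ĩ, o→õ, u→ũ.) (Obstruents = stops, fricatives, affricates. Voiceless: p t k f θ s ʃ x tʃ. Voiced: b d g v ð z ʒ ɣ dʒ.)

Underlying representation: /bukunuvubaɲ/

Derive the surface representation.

[bukũnuvubãɲ]

Rule 1: /u/ before nasal /n/ → [ũ]
Rule 1: /a/ before nasal /ɲ/ → [ã]
After rule 1: bukũnuvubãɲ
Rule 2: no segment meets the rule's conditions; no change.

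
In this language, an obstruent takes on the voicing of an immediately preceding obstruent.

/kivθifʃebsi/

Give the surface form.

/θ/ after /v/ (voiced) → [ð]
/s/ after /b/ (voiced) → [z]

[kivðifʃebzi]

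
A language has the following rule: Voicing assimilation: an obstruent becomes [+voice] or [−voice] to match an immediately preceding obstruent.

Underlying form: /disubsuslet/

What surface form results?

/s/ after /b/ (voiced) → [z]

[disubzuslet]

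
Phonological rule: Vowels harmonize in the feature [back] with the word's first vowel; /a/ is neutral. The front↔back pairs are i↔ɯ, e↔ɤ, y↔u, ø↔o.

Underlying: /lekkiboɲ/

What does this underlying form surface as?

[lekkibøɲ]

/o/ harmonizes with /e/ ([-back]) → [ø]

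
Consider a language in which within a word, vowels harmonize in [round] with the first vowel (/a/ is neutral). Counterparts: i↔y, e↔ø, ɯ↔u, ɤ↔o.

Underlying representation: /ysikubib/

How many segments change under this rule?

2

/i/ harmonizes with /y/ ([+round]) → [y]
/i/ harmonizes with /y/ ([+round]) → [y]
2 segments change.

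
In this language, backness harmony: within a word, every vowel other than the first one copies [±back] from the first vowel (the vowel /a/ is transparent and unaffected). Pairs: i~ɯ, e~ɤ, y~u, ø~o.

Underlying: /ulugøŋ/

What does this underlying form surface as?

[ulugoŋ]

/ø/ harmonizes with /u/ ([+back]) → [o]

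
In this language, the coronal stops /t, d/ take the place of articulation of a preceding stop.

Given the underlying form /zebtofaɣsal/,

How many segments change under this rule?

/t/ after /b/ (labial) → [p]
1 segment changes.

1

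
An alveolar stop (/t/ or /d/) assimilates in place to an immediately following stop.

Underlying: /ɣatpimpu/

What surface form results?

[ɣappimpu]

/t/ before /p/ (labial) → [p]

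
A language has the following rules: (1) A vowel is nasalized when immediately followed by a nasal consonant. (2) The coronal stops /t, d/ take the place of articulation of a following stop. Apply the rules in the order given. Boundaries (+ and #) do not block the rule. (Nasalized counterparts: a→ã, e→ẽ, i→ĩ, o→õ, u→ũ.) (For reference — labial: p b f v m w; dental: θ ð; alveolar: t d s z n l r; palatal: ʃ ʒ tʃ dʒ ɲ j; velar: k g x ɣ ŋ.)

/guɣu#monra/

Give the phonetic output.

[guɣũ#mõnra]

Rule 1: /u/ before nasal /m/ → [ũ]
Rule 1: /o/ before nasal /n/ → [õ]
After rule 1: guɣũ#mõnra
Rule 2: no segment meets the rule's conditions; no change.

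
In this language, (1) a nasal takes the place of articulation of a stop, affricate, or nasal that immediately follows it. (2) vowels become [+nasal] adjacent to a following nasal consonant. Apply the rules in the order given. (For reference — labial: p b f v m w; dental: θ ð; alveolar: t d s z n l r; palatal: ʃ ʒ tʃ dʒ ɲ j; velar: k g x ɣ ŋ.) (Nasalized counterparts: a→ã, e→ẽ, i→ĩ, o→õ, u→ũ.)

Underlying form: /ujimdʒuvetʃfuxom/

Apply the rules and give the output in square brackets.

[ujĩɲdʒuvetʃfuxõm]

Rule 1: /m/ before /dʒ/ (palatal) → [ɲ]
After rule 1: ujiɲdʒuvetʃfuxom
Rule 2: /i/ before nasal /ɲ/ → [ĩ]
Rule 2: /o/ before nasal /m/ → [õ]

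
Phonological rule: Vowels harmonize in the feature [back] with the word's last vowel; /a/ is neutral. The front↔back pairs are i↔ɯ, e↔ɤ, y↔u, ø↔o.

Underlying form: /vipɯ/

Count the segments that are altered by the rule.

1

/i/ harmonizes with /ɯ/ ([+back]) → [ɯ]
1 segment changes.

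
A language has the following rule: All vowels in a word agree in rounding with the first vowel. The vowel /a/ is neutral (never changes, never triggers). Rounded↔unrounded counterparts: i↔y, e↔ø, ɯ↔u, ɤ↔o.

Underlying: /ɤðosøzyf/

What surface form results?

[ɤðɤsezif]

/o/ harmonizes with /ɤ/ ([-round]) → [ɤ]
/ø/ harmonizes with /ɤ/ ([-round]) → [e]
/y/ harmonizes with /ɤ/ ([-round]) → [i]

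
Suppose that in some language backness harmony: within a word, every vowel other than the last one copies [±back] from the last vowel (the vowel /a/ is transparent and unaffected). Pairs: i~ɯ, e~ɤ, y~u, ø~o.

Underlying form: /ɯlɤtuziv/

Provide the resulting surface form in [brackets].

[iletyziv]

/ɯ/ harmonizes with /i/ ([-back]) → [i]
/ɤ/ harmonizes with /i/ ([-back]) → [e]
/u/ harmonizes with /i/ ([-back]) → [y]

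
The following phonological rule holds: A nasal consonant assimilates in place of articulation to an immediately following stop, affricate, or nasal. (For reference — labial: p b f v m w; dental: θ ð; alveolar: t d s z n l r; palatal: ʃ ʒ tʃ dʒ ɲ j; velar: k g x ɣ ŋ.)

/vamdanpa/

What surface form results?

/m/ before /d/ (alveolar) → [n]
/n/ before /p/ (labial) → [m]

[vandampa]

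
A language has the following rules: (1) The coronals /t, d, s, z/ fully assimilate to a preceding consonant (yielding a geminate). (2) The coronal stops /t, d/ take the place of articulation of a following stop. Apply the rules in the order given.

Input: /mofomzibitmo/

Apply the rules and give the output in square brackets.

[mofommibitmo]

Rule 1: /z/ after /m/ → [m] (total assimilation)
After rule 1: mofommibitmo
Rule 2: no segment meets the rule's conditions; no change.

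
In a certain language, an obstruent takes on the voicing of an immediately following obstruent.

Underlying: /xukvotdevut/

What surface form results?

[xugvoddevut]

/k/ before /v/ (voiced) → [g]
/t/ before /d/ (voiced) → [d]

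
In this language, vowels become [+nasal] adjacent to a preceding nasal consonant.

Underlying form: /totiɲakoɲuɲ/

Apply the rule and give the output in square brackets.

[totiɲãkoɲũɲ]

/a/ after nasal /ɲ/ → [ã]
/u/ after nasal /ɲ/ → [ũ]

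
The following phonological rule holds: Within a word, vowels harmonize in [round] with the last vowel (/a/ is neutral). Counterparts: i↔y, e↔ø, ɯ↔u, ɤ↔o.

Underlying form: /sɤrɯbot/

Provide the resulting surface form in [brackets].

/ɤ/ harmonizes with /o/ ([+round]) → [o]
/ɯ/ harmonizes with /o/ ([+round]) → [u]

[sorubot]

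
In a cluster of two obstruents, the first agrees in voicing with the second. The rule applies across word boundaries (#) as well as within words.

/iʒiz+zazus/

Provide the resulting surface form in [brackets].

no segment meets the rule's conditions; no change.

[iʒiz+zazus]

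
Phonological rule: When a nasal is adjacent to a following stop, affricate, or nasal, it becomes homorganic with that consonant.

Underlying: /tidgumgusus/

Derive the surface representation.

[tidguŋgusus]

/m/ before /g/ (velar) → [ŋ]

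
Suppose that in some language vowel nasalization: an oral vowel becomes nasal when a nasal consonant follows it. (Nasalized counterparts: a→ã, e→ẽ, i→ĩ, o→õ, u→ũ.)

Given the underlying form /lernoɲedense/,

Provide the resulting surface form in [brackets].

[lernõɲedẽnse]

/o/ before nasal /ɲ/ → [õ]
/e/ before nasal /n/ → [ẽ]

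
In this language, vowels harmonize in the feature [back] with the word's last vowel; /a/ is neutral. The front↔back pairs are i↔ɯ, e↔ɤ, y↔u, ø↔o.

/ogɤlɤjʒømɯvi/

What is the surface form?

[øgelejʒømivi]

/o/ harmonizes with /i/ ([-back]) → [ø]
/ɤ/ harmonizes with /i/ ([-back]) → [e]
/ɤ/ harmonizes with /i/ ([-back]) → [e]
/ɯ/ harmonizes with /i/ ([-back]) → [i]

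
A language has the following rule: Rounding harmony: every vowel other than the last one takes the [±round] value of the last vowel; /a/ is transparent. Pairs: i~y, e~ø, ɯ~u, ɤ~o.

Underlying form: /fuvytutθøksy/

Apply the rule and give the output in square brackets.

[fuvytutθøksy]

no segment meets the rule's conditions; no change.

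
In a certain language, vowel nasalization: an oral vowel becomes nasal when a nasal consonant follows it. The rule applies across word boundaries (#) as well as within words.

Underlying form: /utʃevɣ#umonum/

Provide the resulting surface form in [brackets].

/u/ before nasal /m/ → [ũ]
/o/ before nasal /n/ → [õ]
/u/ before nasal /m/ → [ũ]

[utʃevɣ#ũmõnũm]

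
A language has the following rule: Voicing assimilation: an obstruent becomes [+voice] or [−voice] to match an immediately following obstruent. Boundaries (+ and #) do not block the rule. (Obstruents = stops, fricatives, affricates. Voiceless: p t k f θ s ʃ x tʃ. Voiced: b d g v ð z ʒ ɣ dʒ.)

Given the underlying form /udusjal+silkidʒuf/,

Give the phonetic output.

[udusjal+silkidʒuf]

no segment meets the rule's conditions; no change.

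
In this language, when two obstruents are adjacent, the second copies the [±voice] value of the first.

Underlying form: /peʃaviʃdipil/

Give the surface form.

[peʃaviʃtipil]

/d/ after /ʃ/ (voiceless) → [t]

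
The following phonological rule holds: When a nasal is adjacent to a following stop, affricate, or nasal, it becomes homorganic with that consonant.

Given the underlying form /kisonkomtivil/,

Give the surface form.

/n/ before /k/ (velar) → [ŋ]
/m/ before /t/ (alveolar) → [n]

[kisoŋkontivil]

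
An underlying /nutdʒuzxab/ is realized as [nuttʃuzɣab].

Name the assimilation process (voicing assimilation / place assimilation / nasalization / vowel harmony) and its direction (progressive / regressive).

/dʒ/→[tʃ] /x/→[ɣ].
Each target copies a feature from the preceding segment, so the direction is progressive.

voicing assimilation, progressive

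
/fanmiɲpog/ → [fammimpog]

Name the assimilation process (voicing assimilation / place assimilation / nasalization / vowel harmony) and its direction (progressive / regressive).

place assimilation, regressive

/n/→[m] /ɲ/→[m].
Each target copies a feature from the following segment, so the direction is regressive.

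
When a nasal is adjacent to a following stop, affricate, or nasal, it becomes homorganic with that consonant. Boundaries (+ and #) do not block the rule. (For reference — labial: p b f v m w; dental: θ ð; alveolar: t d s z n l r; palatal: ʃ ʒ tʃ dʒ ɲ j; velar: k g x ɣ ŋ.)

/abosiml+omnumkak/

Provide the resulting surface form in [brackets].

[abosiml+onnuŋkak]

/m/ before /n/ (alveolar) → [n]
/m/ before /k/ (velar) → [ŋ]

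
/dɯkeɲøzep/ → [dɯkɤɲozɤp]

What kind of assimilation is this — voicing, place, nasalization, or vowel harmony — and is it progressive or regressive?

/e/→[ɤ] /ø/→[o] /e/→[ɤ].
Vowels agree with the first vowel, so the harmony is progressive.

vowel harmony, progressive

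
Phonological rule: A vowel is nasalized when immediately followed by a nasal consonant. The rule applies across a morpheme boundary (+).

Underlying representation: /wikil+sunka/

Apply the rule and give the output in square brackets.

[wikil+sũnka]

/u/ before nasal /n/ → [ũ]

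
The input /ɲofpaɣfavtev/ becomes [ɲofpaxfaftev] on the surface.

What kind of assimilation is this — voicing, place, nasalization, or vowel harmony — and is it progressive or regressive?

voicing assimilation, regressive

/ɣ/→[x] /v/→[f].
Each target copies a feature from the following segment, so the direction is regressive.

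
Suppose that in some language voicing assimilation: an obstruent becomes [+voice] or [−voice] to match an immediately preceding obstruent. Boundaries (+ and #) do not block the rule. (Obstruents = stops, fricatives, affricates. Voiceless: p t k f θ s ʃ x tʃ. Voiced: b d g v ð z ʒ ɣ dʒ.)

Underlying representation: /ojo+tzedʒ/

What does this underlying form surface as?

/z/ after /t/ (voiceless) → [s]

[ojo+tsedʒ]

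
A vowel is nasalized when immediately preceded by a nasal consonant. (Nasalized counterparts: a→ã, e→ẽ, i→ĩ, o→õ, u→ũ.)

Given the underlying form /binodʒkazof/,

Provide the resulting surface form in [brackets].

[binõdʒkazof]

/o/ after nasal /n/ → [õ]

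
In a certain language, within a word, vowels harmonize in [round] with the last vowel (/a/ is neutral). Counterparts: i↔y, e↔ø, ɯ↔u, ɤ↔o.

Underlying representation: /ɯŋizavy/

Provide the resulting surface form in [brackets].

/ɯ/ harmonizes with /y/ ([+round]) → [u]
/i/ harmonizes with /y/ ([+round]) → [y]

[uŋyzavy]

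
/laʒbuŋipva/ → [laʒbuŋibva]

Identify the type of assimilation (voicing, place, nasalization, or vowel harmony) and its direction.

/p/→[b].
Each target copies a feature from the following segment, so the direction is regressive.

voicing assimilation, regressive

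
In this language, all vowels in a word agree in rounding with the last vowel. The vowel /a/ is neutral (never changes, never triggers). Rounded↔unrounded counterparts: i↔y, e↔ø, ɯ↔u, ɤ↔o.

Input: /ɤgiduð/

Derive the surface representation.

[ogyduð]

/ɤ/ harmonizes with /u/ ([+round]) → [o]
/i/ harmonizes with /u/ ([+round]) → [y]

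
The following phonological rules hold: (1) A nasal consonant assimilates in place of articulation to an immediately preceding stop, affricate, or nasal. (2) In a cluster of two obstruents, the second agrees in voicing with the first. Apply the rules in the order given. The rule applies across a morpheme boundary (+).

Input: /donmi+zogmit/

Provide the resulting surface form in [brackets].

Rule 1: /m/ after /n/ (alveolar) → [n]
Rule 1: /m/ after /g/ (velar) → [ŋ]
After rule 1: donni+zogŋit
Rule 2: no segment meets the rule's conditions; no change.

[donni+zogŋit]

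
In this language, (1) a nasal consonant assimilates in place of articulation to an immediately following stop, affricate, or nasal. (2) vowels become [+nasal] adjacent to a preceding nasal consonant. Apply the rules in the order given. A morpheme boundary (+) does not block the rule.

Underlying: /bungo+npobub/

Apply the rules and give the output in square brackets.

Rule 1: /n/ before /g/ (velar) → [ŋ]
Rule 1: /n/ before /p/ (labial) → [m]
After rule 1: buŋgo+mpobub
Rule 2: no segment meets the rule's conditions; no change.

[buŋgo+mpobub]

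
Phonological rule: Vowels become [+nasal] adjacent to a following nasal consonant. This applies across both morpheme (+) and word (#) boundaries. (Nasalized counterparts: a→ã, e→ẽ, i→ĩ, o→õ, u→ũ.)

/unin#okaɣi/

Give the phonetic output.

/u/ before nasal /n/ → [ũ]
/i/ before nasal /n/ → [ĩ]

[ũnĩn#okaɣi]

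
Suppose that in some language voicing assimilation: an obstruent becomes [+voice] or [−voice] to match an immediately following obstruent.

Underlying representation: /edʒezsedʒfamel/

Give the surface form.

[edʒessetʃfamel]

/z/ before /s/ (voiceless) → [s]
/dʒ/ before /f/ (voiceless) → [tʃ]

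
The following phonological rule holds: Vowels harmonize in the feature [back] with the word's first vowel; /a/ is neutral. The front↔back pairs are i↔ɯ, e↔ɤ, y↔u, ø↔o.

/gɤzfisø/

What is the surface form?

/i/ harmonizes with /ɤ/ ([+back]) → [ɯ]
/ø/ harmonizes with /ɤ/ ([+back]) → [o]

[gɤzfɯso]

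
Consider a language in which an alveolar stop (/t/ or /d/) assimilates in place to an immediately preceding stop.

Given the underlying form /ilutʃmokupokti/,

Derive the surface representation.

/t/ after /k/ (velar) → [k]

[ilutʃmokupokki]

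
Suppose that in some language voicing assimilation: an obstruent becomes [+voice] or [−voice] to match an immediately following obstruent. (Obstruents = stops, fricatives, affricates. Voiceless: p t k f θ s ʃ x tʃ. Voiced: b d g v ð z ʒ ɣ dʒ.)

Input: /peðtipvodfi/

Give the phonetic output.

[peθtibvotfi]

/ð/ before /t/ (voiceless) → [θ]
/p/ before /v/ (voiced) → [b]
/d/ before /f/ (voiceless) → [t]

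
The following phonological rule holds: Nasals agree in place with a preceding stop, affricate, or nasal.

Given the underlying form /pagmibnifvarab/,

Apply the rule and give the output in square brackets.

/m/ after /g/ (velar) → [ŋ]
/n/ after /b/ (labial) → [m]

[pagŋibmifvarab]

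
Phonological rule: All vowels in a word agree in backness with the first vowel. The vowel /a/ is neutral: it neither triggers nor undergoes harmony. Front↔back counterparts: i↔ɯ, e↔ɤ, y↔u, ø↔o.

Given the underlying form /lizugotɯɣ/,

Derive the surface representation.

[lizygøtiɣ]

/u/ harmonizes with /i/ ([-back]) → [y]
/o/ harmonizes with /i/ ([-back]) → [ø]
/ɯ/ harmonizes with /i/ ([-back]) → [i]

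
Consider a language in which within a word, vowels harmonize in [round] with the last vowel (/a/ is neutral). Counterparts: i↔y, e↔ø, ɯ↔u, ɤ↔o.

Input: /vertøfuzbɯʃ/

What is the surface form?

[vertefɯzbɯʃ]

/ø/ harmonizes with /ɯ/ ([-round]) → [e]
/u/ harmonizes with /ɯ/ ([-round]) → [ɯ]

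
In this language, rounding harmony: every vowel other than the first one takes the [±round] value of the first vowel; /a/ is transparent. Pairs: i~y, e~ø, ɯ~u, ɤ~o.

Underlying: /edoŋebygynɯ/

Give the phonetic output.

/o/ harmonizes with /e/ ([-round]) → [ɤ]
/y/ harmonizes with /e/ ([-round]) → [i]
/y/ harmonizes with /e/ ([-round]) → [i]

[edɤŋebiginɯ]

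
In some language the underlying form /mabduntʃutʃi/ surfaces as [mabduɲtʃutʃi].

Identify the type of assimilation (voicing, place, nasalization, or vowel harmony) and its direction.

place assimilation, regressive

/n/→[ɲ].
Each target copies a feature from the following segment, so the direction is regressive.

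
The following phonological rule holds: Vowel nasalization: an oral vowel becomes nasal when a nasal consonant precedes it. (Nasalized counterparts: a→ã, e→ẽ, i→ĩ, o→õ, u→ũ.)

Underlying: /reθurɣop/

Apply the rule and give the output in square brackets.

no segment meets the rule's conditions; no change.

[reθurɣop]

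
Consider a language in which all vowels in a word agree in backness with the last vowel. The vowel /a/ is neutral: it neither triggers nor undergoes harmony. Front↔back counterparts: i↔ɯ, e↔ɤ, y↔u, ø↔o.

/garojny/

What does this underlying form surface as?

/o/ harmonizes with /y/ ([-back]) → [ø]

[garøjny]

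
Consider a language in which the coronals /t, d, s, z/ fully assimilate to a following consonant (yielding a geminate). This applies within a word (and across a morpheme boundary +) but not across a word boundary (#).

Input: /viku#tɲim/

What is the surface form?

[viku#ɲɲim]

/t/ before /ɲ/ → [ɲ] (total assimilation)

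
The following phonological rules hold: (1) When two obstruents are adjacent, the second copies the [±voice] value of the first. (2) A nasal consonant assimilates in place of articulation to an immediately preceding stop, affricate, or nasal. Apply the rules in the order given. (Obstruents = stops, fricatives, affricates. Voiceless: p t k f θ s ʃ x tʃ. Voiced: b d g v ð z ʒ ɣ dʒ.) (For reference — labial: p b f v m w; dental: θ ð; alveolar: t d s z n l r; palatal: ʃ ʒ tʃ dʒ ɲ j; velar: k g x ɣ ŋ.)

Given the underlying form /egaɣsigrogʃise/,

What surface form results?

[egaɣzigrogʒise]

Rule 1: /s/ after /ɣ/ (voiced) → [z]
Rule 1: /ʃ/ after /g/ (voiced) → [ʒ]
After rule 1: egaɣzigrogʒise
Rule 2: no segment meets the rule's conditions; no change.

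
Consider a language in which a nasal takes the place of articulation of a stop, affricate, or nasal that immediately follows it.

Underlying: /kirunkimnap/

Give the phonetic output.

/n/ before /k/ (velar) → [ŋ]
/m/ before /n/ (alveolar) → [n]

[kiruŋkinnap]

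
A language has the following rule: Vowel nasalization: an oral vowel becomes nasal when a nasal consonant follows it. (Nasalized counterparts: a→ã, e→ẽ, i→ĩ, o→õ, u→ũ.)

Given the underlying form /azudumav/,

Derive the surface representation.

[azudũmav]

/u/ before nasal /m/ → [ũ]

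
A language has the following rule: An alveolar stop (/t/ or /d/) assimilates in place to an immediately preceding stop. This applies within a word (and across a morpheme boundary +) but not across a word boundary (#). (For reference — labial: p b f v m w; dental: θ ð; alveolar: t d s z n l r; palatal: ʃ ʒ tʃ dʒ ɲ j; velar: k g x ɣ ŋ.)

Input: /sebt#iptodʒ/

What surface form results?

[sebp#ippodʒ]

/t/ after /b/ (labial) → [p]
/t/ after /p/ (labial) → [p]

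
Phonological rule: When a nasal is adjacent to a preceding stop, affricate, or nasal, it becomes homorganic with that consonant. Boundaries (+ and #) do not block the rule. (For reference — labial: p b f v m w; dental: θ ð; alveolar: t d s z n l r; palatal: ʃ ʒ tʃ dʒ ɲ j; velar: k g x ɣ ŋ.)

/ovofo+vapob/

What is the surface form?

no segment meets the rule's conditions; no change.

[ovofo+vapob]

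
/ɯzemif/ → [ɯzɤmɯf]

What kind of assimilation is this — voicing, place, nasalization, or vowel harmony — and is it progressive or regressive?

vowel harmony, progressive

/e/→[ɤ] /i/→[ɯ].
Vowels agree with the first vowel, so the harmony is progressive.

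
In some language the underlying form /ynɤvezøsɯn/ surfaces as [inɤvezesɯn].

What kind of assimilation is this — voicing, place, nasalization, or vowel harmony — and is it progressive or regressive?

/y/→[i] /ø/→[e].
Vowels agree with the last vowel, so the harmony is regressive.

vowel harmony, regressive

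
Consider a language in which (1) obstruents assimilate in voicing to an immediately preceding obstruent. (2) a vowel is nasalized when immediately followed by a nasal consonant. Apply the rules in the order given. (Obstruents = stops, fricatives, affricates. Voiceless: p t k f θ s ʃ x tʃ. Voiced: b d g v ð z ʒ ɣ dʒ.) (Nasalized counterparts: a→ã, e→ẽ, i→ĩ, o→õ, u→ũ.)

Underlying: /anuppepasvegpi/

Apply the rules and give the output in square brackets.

[ãnuppepasfegbi]

Rule 1: /v/ after /s/ (voiceless) → [f]
Rule 1: /p/ after /g/ (voiced) → [b]
After rule 1: anuppepasfegbi
Rule 2: /a/ before nasal /n/ → [ã]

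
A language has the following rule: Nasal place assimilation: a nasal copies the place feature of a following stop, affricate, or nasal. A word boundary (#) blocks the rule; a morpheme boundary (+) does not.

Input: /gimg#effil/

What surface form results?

/m/ before /g/ (velar) → [ŋ]

[giŋg#effil]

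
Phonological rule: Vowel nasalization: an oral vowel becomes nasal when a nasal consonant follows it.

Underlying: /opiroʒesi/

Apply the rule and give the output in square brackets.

no segment meets the rule's conditions; no change.

[opiroʒesi]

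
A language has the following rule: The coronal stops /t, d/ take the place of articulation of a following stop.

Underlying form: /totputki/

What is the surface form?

[toppukki]

/t/ before /p/ (labial) → [p]
/t/ before /k/ (velar) → [k]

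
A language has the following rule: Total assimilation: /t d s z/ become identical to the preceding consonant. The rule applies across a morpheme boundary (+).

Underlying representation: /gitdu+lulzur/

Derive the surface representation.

/d/ after /t/ → [t] (total assimilation)
/z/ after /l/ → [l] (total assimilation)

[gittu+lullur]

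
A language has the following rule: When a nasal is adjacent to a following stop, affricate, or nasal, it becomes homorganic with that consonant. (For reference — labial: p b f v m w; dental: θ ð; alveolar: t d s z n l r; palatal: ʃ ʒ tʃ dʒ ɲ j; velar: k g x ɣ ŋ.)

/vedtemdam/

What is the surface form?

/m/ before /d/ (alveolar) → [n]

[vedtendam]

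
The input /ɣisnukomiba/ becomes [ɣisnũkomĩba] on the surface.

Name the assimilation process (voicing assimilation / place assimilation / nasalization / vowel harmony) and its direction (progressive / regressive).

/u/→[ũ] /i/→[ĩ].
Each target copies a feature from the preceding segment, so the direction is progressive.

nasalization, progressive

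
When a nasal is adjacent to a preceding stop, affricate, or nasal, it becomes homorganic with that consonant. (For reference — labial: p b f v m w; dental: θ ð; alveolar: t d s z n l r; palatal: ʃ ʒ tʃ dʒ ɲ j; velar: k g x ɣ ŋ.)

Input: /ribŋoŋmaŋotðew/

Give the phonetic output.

/ŋ/ after /b/ (labial) → [m]
/m/ after /ŋ/ (velar) → [ŋ]

[ribmoŋŋaŋotðew]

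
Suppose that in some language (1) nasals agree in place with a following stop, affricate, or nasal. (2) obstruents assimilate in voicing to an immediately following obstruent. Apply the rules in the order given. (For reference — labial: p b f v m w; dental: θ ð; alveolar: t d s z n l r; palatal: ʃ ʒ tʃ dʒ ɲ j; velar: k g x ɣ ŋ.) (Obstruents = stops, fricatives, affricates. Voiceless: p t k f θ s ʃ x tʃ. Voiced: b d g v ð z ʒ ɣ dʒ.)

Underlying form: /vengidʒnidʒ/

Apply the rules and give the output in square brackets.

[veŋgidʒnidʒ]

Rule 1: /n/ before /g/ (velar) → [ŋ]
After rule 1: veŋgidʒnidʒ
Rule 2: no segment meets the rule's conditions; no change.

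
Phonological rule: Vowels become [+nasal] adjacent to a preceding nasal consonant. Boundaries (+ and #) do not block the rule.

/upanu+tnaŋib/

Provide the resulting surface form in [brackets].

[upanũ+tnãŋĩb]

/u/ after nasal /n/ → [ũ]
/a/ after nasal /n/ → [ã]
/i/ after nasal /ŋ/ → [ĩ]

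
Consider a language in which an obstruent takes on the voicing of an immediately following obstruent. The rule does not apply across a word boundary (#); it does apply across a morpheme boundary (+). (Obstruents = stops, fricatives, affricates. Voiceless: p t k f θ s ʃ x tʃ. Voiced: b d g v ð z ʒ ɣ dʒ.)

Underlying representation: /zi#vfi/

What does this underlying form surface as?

/v/ before /f/ (voiceless) → [f]

[zi#ffi]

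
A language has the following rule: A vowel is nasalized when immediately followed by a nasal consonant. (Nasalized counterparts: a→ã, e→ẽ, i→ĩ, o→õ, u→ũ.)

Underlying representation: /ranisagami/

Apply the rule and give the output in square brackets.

[rãnisagãmi]

/a/ before nasal /n/ → [ã]
/a/ before nasal /m/ → [ã]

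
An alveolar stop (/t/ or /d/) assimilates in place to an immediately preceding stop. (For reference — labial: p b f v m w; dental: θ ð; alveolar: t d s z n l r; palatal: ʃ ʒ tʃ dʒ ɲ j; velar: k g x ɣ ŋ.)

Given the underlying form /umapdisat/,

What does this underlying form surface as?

[umapbisat]

/d/ after /p/ (labial) → [b]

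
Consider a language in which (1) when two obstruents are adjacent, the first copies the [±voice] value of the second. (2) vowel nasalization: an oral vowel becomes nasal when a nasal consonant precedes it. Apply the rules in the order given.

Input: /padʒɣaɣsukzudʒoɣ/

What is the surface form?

Rule 1: /ɣ/ before /s/ (voiceless) → [x]
Rule 1: /k/ before /z/ (voiced) → [g]
After rule 1: padʒɣaxsugzudʒoɣ
Rule 2: no segment meets the rule's conditions; no change.

[padʒɣaxsugzudʒoɣ]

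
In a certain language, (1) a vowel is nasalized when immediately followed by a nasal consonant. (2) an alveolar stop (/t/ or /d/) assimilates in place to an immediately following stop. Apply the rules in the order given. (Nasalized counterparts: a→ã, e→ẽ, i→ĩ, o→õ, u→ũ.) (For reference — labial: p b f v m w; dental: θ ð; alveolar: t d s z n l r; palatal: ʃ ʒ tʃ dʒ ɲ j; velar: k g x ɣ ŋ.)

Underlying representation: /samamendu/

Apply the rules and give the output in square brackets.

Rule 1: /a/ before nasal /m/ → [ã]
Rule 1: /a/ before nasal /m/ → [ã]
Rule 1: /e/ before nasal /n/ → [ẽ]
After rule 1: sãmãmẽndu
Rule 2: no segment meets the rule's conditions; no change.

[sãmãmẽndu]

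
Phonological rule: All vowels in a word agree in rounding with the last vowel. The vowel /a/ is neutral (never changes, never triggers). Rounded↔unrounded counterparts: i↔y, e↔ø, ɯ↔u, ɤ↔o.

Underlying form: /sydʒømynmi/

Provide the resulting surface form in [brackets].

[sidʒeminmi]

/y/ harmonizes with /i/ ([-round]) → [i]
/ø/ harmonizes with /i/ ([-round]) → [e]
/y/ harmonizes with /i/ ([-round]) → [i]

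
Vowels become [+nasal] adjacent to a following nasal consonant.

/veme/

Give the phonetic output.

[vẽme]

/e/ before nasal /m/ → [ẽ]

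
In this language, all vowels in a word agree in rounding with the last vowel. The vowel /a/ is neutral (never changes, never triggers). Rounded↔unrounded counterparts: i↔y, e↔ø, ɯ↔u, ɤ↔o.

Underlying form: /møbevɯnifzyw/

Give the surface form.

[møbøvunyfzyw]

/e/ harmonizes with /y/ ([+round]) → [ø]
/ɯ/ harmonizes with /y/ ([+round]) → [u]
/i/ harmonizes with /y/ ([+round]) → [y]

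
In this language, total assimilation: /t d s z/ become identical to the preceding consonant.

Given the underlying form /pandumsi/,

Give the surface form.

/d/ after /n/ → [n] (total assimilation)
/s/ after /m/ → [m] (total assimilation)

[pannummi]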